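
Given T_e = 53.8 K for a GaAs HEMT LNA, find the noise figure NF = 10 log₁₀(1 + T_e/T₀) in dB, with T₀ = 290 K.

0.739 dB

F = 1 + T_e/T₀ = 1 + 53.8/290 = 1.18552
NF = 10 log₁₀(1.18552) = 0.739 dB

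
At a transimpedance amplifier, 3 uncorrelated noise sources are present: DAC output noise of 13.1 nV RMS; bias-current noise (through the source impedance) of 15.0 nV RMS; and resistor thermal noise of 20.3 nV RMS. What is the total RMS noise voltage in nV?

Uncorrelated sources add in power (mean-square): V_tot = √(ΣV_i²)
V_tot = √[(1.31×10⁻⁸)² + (1.50×10⁻⁸)² + (2.03×10⁻⁸)²] = 2.84×10⁻⁸ V = 28.4 nV

28.4 nV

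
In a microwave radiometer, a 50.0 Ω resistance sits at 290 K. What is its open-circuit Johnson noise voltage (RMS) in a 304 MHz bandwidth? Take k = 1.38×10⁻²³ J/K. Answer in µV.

V_n = √(4kTRB)
4kTRB = 4 × 1.38×10⁻²³ × 290 × 5.00×10¹ × 3.04×10⁸ = 2.43×10⁻¹⁰ V²
V_n = √(2.43×10⁻¹⁰) = 1.56×10⁻⁵ V = 15.6 µV

15.6 µV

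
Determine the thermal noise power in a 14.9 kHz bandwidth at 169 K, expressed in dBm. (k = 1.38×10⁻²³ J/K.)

P_n = kTB = 1.38×10⁻²³ × 169 × 1.49×10⁴ = 3.47×10⁻¹⁷ W
In dBm: 10 log₁₀(3.47×10⁻¹⁷ / 10⁻³) = −134.6 dBm

−134.6 dBm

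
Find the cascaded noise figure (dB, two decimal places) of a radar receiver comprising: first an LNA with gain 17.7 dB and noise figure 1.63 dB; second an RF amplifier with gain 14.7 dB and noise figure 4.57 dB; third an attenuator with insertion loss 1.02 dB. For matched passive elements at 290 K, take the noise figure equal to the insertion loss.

1.72 dB

Convert to linear (a loss of L dB is a gain of −L dB): F_i = 10^(NF_i/10), G_i = 10^(G_i,dB/10)
  Stage 1: F_1 = 10^(1.63/10) = 1.455, G_1 = 10^(17.7/10) = 58.88
  Stage 2: F_2 = 10^(4.57/10) = 2.864, G_2 = 10^(14.7/10) = 29.51
  Stage 3: F_3 = 10^(1.02/10) = 1.265, G_3 = 10^(−1.02/10) = 0.7907
Friis cascade:
  F = 1.455 + (2.864 − 1)/58.88 + (1.265 − 1)/1738 = 1.487
NF = 10 log₁₀(1.487) = 1.72 dB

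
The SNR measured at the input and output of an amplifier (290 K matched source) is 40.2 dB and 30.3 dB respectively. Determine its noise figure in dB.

NF (dB) = SNR_in(dB) − SNR_out(dB) when the source is at T₀
NF = 40.2 − 30.3 = 9.9 dB

9.9 dB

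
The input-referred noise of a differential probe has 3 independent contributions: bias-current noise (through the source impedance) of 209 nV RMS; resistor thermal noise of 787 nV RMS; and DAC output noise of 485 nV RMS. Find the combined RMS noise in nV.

Uncorrelated sources add in power (mean-square): V_tot = √(ΣV_i²)
V_tot = √[(2.09×10⁻⁷)² + (7.87×10⁻⁷)² + (4.85×10⁻⁷)²] = 9.48×10⁻⁷ V = 948 nV

948 nV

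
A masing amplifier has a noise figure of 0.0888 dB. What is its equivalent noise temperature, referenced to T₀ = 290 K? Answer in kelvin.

5.99 K

F = 10^(0.0888/10) = 1.02066
T_e = (F − 1)·T₀ = (1.02066 − 1) × 290 = 5.99 K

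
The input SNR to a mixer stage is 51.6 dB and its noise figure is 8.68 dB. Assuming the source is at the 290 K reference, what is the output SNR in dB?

By definition F = SNR_in/SNR_out, so in dB: SNR_out = SNR_in − NF
SNR_out = 51.6 − 8.68 = 42.92 dB

42.92 dB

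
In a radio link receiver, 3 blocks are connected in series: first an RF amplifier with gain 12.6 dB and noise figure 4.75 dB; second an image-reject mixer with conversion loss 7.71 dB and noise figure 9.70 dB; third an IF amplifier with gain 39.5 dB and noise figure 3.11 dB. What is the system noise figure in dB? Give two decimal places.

Convert to linear (a loss of L dB is a gain of −L dB): F_i = 10^(NF_i/10), G_i = 10^(G_i,dB/10)
  Stage 1: F_1 = 10^(4.75/10) = 2.985, G_1 = 10^(12.6/10) = 18.20
  Stage 2: F_2 = 10^(9.70/10) = 9.333, G_2 = 10^(−7.71/10) = 0.1694
  Stage 3: F_3 = 10^(3.11/10) = 2.046, G_3 = 10^(39.5/10) = 8913
Friis cascade:
  F = 2.985 + (9.333 − 1)/18.20 + (2.046 − 1)/3.083 = 3.783
NF = 10 log₁₀(3.783) = 5.78 dB

5.78 dB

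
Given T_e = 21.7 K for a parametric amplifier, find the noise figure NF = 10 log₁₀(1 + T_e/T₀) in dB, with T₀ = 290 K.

F = 1 + T_e/T₀ = 1 + 21.7/290 = 1.07483
NF = 10 log₁₀(1.07483) = 0.313 dB

0.313 dB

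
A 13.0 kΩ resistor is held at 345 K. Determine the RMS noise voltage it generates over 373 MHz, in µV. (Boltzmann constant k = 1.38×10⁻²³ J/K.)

304 µV

V_n = √(4kTRB)
4kTRB = 4 × 1.38×10⁻²³ × 345 × 1.30×10⁴ × 3.73×10⁸ = 9.23×10⁻⁸ V²
V_n = √(9.23×10⁻⁸) = 3.04×10⁻⁴ V = 304 µV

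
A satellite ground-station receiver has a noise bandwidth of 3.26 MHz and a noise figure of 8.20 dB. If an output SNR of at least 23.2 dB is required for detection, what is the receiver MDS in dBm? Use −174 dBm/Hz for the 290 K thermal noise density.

Sensitivity = −174 + 10 log₁₀(B) + NF + SNR_min
= −174 + 65.13 + 8.20 + 23.2
= −77.47 dBm → −77.5 dBm

−77.5 dBm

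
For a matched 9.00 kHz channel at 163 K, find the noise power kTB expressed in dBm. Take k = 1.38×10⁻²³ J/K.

−136.9 dBm

P_n = kTB = 1.38×10⁻²³ × 163 × 9.00×10³ = 2.02×10⁻¹⁷ W
In dBm: 10 log₁₀(2.02×10⁻¹⁷ / 10⁻³) = −136.9 dBm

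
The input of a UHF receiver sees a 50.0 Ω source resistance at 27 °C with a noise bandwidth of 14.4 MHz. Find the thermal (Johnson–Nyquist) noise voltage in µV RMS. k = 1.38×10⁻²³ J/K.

T = 27 °C + 273.15 = 300.15 K
V_n = √(4kTRB)
4kTRB = 4 × 1.38×10⁻²³ × 300.15 × 5.00×10¹ × 1.44×10⁷ = 1.19×10⁻¹¹ V²
V_n = √(1.19×10⁻¹¹) = 3.45×10⁻⁶ V = 3.45 µV

3.45 µV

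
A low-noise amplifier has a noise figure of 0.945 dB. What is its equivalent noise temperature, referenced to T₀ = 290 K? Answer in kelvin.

F = 10^(0.945/10) = 1.24308
T_e = (F − 1)·T₀ = (1.24308 − 1) × 290 = 70.5 K

70.5 K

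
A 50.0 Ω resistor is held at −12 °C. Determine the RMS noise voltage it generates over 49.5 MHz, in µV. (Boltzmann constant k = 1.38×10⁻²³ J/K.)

5.97 µV

T = −12 °C + 273.15 = 261.15 K
V_n = √(4kTRB)
4kTRB = 4 × 1.38×10⁻²³ × 261.15 × 5.00×10¹ × 4.95×10⁷ = 3.57×10⁻¹¹ V²
V_n = √(3.57×10⁻¹¹) = 5.97×10⁻⁶ V = 5.97 µV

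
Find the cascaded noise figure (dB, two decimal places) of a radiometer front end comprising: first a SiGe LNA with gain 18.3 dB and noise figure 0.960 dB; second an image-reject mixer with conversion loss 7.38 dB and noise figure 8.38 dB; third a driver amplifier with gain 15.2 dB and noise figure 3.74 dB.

1.60 dB

Convert to linear (a loss of L dB is a gain of −L dB): F_i = 10^(NF_i/10), G_i = 10^(G_i,dB/10)
  Stage 1: F_1 = 10^(0.960/10) = 1.247, G_1 = 10^(18.3/10) = 67.61
  Stage 2: F_2 = 10^(8.38/10) = 6.887, G_2 = 10^(−7.38/10) = 0.1828
  Stage 3: F_3 = 10^(3.74/10) = 2.366, G_3 = 10^(15.2/10) = 33.11
Friis cascade:
  F = 1.247 + (6.887 − 1)/67.61 + (2.366 − 1)/12.36 = 1.445
NF = 10 log₁₀(1.445) = 1.60 dB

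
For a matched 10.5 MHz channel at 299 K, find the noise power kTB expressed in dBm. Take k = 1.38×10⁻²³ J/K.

P_n = kTB = 1.38×10⁻²³ × 299 × 1.05×10⁷ = 4.33×10⁻¹⁴ W
In dBm: 10 log₁₀(4.33×10⁻¹⁴ / 10⁻³) = −103.6 dBm

−103.6 dBm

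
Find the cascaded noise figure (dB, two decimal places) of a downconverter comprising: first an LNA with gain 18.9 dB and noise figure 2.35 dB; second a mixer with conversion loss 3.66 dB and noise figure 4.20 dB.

2.40 dB

Convert to linear (a loss of L dB is a gain of −L dB): F_i = 10^(NF_i/10), G_i = 10^(G_i,dB/10)
  Stage 1: F_1 = 10^(2.35/10) = 1.718, G_1 = 10^(18.9/10) = 77.62
  Stage 2: F_2 = 10^(4.20/10) = 2.630, G_2 = 10^(−3.66/10) = 0.4305
Friis cascade:
  F = 1.718 + (2.630 − 1)/77.62 = 1.739
NF = 10 log₁₀(1.739) = 2.40 dB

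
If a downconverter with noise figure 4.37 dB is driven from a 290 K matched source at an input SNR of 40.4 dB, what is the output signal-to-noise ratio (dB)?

By definition F = SNR_in/SNR_out, so in dB: SNR_out = SNR_in − NF
SNR_out = 40.4 − 4.37 = 36.03 dB

36.03 dB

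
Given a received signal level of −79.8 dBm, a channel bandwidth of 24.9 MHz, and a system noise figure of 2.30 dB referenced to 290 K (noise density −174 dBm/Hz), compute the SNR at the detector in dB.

17.9 dB

Noise floor: N = −174 + 10 log₁₀(B) + NF
10 log₁₀(2.49×10⁷) = 73.96 dB
N = −174 + 73.96 + 2.30 = −97.74 dBm
SNR = P_sig − N = −79.8 − (−97.74) = 17.94 dB → 17.9 dB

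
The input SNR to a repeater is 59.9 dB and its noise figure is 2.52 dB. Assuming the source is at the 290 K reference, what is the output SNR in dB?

57.38 dB

By definition F = SNR_in/SNR_out, so in dB: SNR_out = SNR_in − NF
SNR_out = 59.9 − 2.52 = 57.38 dB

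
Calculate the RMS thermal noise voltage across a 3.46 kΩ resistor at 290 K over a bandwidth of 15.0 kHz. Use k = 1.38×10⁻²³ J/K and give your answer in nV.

V_n = √(4kTRB)
4kTRB = 4 × 1.38×10⁻²³ × 290 × 3.46×10³ × 1.50×10⁴ = 8.31×10⁻¹³ V²
V_n = √(8.31×10⁻¹³) = 9.11×10⁻⁷ V = 911 nV

911 nV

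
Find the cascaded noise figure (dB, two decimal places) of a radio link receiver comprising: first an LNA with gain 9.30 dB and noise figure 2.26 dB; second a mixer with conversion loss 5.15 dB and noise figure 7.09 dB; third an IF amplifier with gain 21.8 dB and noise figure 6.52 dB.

Convert to linear (a loss of L dB is a gain of −L dB): F_i = 10^(NF_i/10), G_i = 10^(G_i,dB/10)
  Stage 1: F_1 = 10^(2.26/10) = 1.683, G_1 = 10^(9.30/10) = 8.511
  Stage 2: F_2 = 10^(7.09/10) = 5.117, G_2 = 10^(−5.15/10) = 0.3055
  Stage 3: F_3 = 10^(6.52/10) = 4.487, G_3 = 10^(21.8/10) = 151.4
Friis cascade:
  F = 1.683 + (5.117 − 1)/8.511 + (4.487 − 1)/2.600 = 3.508
NF = 10 log₁₀(3.508) = 5.45 dB

5.45 dB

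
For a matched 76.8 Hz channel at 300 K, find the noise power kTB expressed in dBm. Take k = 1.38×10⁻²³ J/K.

P_n = kTB = 1.38×10⁻²³ × 300 × 7.68×10¹ = 3.18×10⁻¹⁹ W
In dBm: 10 log₁₀(3.18×10⁻¹⁹ / 10⁻³) = −155.0 dBm

−155.0 dBm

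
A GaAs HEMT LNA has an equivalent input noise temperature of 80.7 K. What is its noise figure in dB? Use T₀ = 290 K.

1.07 dB

F = 1 + T_e/T₀ = 1 + 80.7/290 = 1.27828
NF = 10 log₁₀(1.27828) = 1.07 dB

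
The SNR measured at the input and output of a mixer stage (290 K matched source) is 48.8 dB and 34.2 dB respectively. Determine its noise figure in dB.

NF (dB) = SNR_in(dB) − SNR_out(dB) when the source is at T₀
NF = 48.8 − 34.2 = 14.6 dB

14.6 dB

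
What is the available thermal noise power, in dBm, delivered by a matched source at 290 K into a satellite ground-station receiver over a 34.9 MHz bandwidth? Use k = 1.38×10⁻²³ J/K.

P_n = kTB = 1.38×10⁻²³ × 290 × 3.49×10⁷ = 1.40×10⁻¹³ W
In dBm: 10 log₁₀(1.40×10⁻¹³ / 10⁻³) = −98.5 dBm

−98.5 dBm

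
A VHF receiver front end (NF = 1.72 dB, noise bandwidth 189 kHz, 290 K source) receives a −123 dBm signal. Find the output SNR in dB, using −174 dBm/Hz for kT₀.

Noise floor: N = −174 + 10 log₁₀(B) + NF
10 log₁₀(1.89×10⁵) = 52.76 dB
N = −174 + 52.76 + 1.72 = −119.52 dBm
SNR = P_sig − N = −123 − (−119.52) = −3.48 dB → −3.5 dB

−3.5 dB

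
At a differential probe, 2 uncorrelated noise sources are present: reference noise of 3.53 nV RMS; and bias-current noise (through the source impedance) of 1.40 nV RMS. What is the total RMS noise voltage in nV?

3.80 nV

Uncorrelated sources add in power (mean-square): V_tot = √(ΣV_i²)
V_tot = √[(3.53×10⁻⁹)² + (1.40×10⁻⁹)²] = 3.80×10⁻⁹ V = 3.80 nV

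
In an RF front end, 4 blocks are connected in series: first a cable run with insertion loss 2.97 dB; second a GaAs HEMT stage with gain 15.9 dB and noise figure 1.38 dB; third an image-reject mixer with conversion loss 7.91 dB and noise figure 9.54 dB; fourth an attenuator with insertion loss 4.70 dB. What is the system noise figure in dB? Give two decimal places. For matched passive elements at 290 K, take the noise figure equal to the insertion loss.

5.73 dB

Convert to linear (a loss of L dB is a gain of −L dB): F_i = 10^(NF_i/10), G_i = 10^(G_i,dB/10)
  Stage 1: F_1 = 10^(2.97/10) = 1.982, G_1 = 10^(−2.97/10) = 0.5047
  Stage 2: F_2 = 10^(1.38/10) = 1.374, G_2 = 10^(15.9/10) = 38.90
  Stage 3: F_3 = 10^(9.54/10) = 8.995, G_3 = 10^(−7.91/10) = 0.1618
  Stage 4: F_4 = 10^(4.70/10) = 2.951, G_4 = 10^(−4.70/10) = 0.3388
Friis cascade:
  F = 1.982 + (1.374 − 1)/0.5047 + (8.995 − 1)/19.63 + (2.951 − 1)/3.177 = 3.744
NF = 10 log₁₀(3.744) = 5.73 dB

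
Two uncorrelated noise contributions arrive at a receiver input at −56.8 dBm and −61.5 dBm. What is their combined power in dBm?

−55.5 dBm

Convert to linear, add, convert back:
P₁ = 2.09×10⁻⁹ W, P₂ = 7.08×10⁻¹⁰ W
P_tot = 2.80×10⁻⁹ W → 10 log₁₀(P_tot / 10⁻³) = −55.5 dBm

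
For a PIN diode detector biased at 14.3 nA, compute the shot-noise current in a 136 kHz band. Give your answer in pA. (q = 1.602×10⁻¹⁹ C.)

I_n = √(2qI·B)
2qI·B = 2 × 1.602×10⁻¹⁹ × 1.43×10⁻⁸ × 1.36×10⁵ = 6.23×10⁻²² A²
I_n = √(6.23×10⁻²²) = 2.50×10⁻¹¹ A = 25.0 pA

25.0 pA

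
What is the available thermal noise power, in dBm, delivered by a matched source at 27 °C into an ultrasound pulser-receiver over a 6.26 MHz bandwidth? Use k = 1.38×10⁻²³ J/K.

T = 27 °C + 273.15 = 300.15 K
P_n = kTB = 1.38×10⁻²³ × 300.15 × 6.26×10⁶ = 2.59×10⁻¹⁴ W
In dBm: 10 log₁₀(2.59×10⁻¹⁴ / 10⁻³) = −105.9 dBm

−105.9 dBm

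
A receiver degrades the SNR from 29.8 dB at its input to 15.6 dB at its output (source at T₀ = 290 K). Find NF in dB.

NF (dB) = SNR_in(dB) − SNR_out(dB) when the source is at T₀
NF = 29.8 − 15.6 = 14.2 dB

14.2 dB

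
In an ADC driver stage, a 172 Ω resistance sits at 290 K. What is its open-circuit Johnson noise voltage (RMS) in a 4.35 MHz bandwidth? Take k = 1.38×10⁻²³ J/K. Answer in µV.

V_n = √(4kTRB)
4kTRB = 4 × 1.38×10⁻²³ × 290 × 1.72×10² × 4.35×10⁶ = 1.20×10⁻¹¹ V²
V_n = √(1.20×10⁻¹¹) = 3.46×10⁻⁶ V = 3.46 µV

3.46 µV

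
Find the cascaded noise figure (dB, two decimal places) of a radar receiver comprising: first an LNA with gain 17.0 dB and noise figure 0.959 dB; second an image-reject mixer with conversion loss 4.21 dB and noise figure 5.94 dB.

1.16 dB

Convert to linear (a loss of L dB is a gain of −L dB): F_i = 10^(NF_i/10), G_i = 10^(G_i,dB/10)
  Stage 1: F_1 = 10^(0.959/10) = 1.247, G_1 = 10^(17.0/10) = 50.12
  Stage 2: F_2 = 10^(5.94/10) = 3.926, G_2 = 10^(−4.21/10) = 0.3793
Friis cascade:
  F = 1.247 + (3.926 − 1)/50.12 = 1.305
NF = 10 log₁₀(1.305) = 1.16 dB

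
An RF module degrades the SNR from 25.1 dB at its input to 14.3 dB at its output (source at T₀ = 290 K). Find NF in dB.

10.8 dB

NF (dB) = SNR_in(dB) − SNR_out(dB) when the source is at T₀
NF = 25.1 − 14.3 = 10.8 dB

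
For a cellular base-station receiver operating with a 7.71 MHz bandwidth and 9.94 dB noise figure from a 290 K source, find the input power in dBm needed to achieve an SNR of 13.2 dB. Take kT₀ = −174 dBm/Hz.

−82.0 dBm

Sensitivity = −174 + 10 log₁₀(B) + NF + SNR_min
= −174 + 68.87 + 9.94 + 13.2
= −81.99 dBm → −82.0 dBm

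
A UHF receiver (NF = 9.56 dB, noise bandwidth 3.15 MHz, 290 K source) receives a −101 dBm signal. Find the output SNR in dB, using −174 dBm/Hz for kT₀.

−1.5 dB

Noise floor: N = −174 + 10 log₁₀(B) + NF
10 log₁₀(3.15×10⁶) = 64.98 dB
N = −174 + 64.98 + 9.56 = −99.46 dBm
SNR = P_sig − N = −101 − (−99.46) = −1.54 dB → −1.5 dB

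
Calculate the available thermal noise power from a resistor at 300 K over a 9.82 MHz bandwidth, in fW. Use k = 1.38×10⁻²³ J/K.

P_n = kTB = 1.38×10⁻²³ × 300 × 9.82×10⁶ = 4.07×10⁻¹⁴ W = 40.7 fW

40.7 fW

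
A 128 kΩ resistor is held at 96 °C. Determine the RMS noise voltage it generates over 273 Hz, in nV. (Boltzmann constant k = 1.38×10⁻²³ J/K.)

T = 96 °C + 273.15 = 369.15 K
V_n = √(4kTRB)
4kTRB = 4 × 1.38×10⁻²³ × 369.15 × 1.28×10⁵ × 2.73×10² = 7.12×10⁻¹³ V²
V_n = √(7.12×10⁻¹³) = 8.44×10⁻⁷ V = 844 nV

844 nV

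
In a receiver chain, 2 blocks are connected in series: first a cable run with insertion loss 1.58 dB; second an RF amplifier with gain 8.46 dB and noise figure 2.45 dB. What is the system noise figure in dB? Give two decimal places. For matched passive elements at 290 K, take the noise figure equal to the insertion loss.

4.03 dB

Convert to linear (a loss of L dB is a gain of −L dB): F_i = 10^(NF_i/10), G_i = 10^(G_i,dB/10)
  Stage 1: F_1 = 10^(1.58/10) = 1.439, G_1 = 10^(−1.58/10) = 0.6950
  Stage 2: F_2 = 10^(2.45/10) = 1.758, G_2 = 10^(8.46/10) = 7.015
Friis cascade:
  F = 1.439 + (1.758 − 1)/0.6950 = 2.529
NF = 10 log₁₀(2.529) = 4.03 dB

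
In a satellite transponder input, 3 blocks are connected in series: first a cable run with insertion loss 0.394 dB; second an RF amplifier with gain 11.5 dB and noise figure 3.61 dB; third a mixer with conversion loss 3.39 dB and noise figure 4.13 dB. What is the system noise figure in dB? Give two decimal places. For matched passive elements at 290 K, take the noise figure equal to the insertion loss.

Convert to linear (a loss of L dB is a gain of −L dB): F_i = 10^(NF_i/10), G_i = 10^(G_i,dB/10)
  Stage 1: F_1 = 10^(0.394/10) = 1.095, G_1 = 10^(−0.394/10) = 0.9133
  Stage 2: F_2 = 10^(3.61/10) = 2.296, G_2 = 10^(11.5/10) = 14.13
  Stage 3: F_3 = 10^(4.13/10) = 2.588, G_3 = 10^(−3.39/10) = 0.4581
Friis cascade:
  F = 1.095 + (2.296 − 1)/0.9133 + (2.588 − 1)/12.90 = 2.637
NF = 10 log₁₀(2.637) = 4.21 dB

4.21 dB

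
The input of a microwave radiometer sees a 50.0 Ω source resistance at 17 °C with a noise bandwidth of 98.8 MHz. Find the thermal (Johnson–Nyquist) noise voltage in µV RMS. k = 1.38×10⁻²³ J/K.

T = 17 °C + 273.15 = 290.15 K
V_n = √(4kTRB)
4kTRB = 4 × 1.38×10⁻²³ × 290.15 × 5.00×10¹ × 9.88×10⁷ = 7.91×10⁻¹¹ V²
V_n = √(7.91×10⁻¹¹) = 8.89×10⁻⁶ V = 8.89 µV

8.89 µV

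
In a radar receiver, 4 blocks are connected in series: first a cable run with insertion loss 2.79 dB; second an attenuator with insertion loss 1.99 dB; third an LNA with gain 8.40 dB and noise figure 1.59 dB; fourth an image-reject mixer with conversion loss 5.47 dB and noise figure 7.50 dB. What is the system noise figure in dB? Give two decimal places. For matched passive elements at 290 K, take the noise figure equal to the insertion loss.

Convert to linear (a loss of L dB is a gain of −L dB): F_i = 10^(NF_i/10), G_i = 10^(G_i,dB/10)
  Stage 1: F_1 = 10^(2.79/10) = 1.901, G_1 = 10^(−2.79/10) = 0.5260
  Stage 2: F_2 = 10^(1.99/10) = 1.581, G_2 = 10^(−1.99/10) = 0.6324
  Stage 3: F_3 = 10^(1.59/10) = 1.442, G_3 = 10^(8.40/10) = 6.918
  Stage 4: F_4 = 10^(7.50/10) = 5.623, G_4 = 10^(−5.47/10) = 0.2838
Friis cascade:
  F = 1.901 + (1.581 − 1)/0.5260 + (1.442 − 1)/0.3327 + (5.623 − 1)/2.301 = 6.344
NF = 10 log₁₀(6.344) = 8.02 dB

8.02 dB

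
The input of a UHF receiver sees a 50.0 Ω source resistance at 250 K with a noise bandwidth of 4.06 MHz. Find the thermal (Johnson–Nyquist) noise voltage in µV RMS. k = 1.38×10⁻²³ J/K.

1.67 µV

V_n = √(4kTRB)
4kTRB = 4 × 1.38×10⁻²³ × 250 × 5.00×10¹ × 4.06×10⁶ = 2.80×10⁻¹² V²
V_n = √(2.80×10⁻¹²) = 1.67×10⁻⁶ V = 1.67 µV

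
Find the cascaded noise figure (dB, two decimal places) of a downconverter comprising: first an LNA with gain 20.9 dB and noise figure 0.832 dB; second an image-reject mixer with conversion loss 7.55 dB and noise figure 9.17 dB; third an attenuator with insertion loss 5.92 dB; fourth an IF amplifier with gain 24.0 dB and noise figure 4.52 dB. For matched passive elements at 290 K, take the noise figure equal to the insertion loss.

Convert to linear (a loss of L dB is a gain of −L dB): F_i = 10^(NF_i/10), G_i = 10^(G_i,dB/10)
  Stage 1: F_1 = 10^(0.832/10) = 1.211, G_1 = 10^(20.9/10) = 123.0
  Stage 2: F_2 = 10^(9.17/10) = 8.260, G_2 = 10^(−7.55/10) = 0.1758
  Stage 3: F_3 = 10^(5.92/10) = 3.908, G_3 = 10^(−5.92/10) = 0.2559
  Stage 4: F_4 = 10^(4.52/10) = 2.831, G_4 = 10^(24.0/10) = 251.2
Friis cascade:
  F = 1.211 + (8.260 − 1)/123.0 + (3.908 − 1)/21.63 + (2.831 − 1)/5.534 = 1.736
NF = 10 log₁₀(1.736) = 2.39 dB

2.39 dB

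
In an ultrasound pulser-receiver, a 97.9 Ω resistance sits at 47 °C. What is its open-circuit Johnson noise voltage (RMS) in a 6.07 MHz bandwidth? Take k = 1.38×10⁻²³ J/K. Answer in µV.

T = 47 °C + 273.15 = 320.15 K
V_n = √(4kTRB)
4kTRB = 4 × 1.38×10⁻²³ × 320.15 × 9.79×10¹ × 6.07×10⁶ = 1.05×10⁻¹¹ V²
V_n = √(1.05×10⁻¹¹) = 3.24×10⁻⁶ V = 3.24 µV

3.24 µV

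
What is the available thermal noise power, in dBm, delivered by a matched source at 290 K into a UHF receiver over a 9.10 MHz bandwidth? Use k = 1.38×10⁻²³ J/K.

P_n = kTB = 1.38×10⁻²³ × 290 × 9.10×10⁶ = 3.64×10⁻¹⁴ W
In dBm: 10 log₁₀(3.64×10⁻¹⁴ / 10⁻³) = −104.4 dBm

−104.4 dBm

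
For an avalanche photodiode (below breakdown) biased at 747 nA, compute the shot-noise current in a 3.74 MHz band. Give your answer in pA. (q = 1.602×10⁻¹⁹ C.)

946 pA

I_n = √(2qI·B)
2qI·B = 2 × 1.602×10⁻¹⁹ × 7.47×10⁻⁷ × 3.74×10⁶ = 8.95×10⁻¹⁹ A²
I_n = √(8.95×10⁻¹⁹) = 9.46×10⁻¹⁰ A = 946 pA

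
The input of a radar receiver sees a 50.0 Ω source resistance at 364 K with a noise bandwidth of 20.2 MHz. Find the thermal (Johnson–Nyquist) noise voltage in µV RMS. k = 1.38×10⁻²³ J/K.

V_n = √(4kTRB)
4kTRB = 4 × 1.38×10⁻²³ × 364 × 5.00×10¹ × 2.02×10⁷ = 2.03×10⁻¹¹ V²
V_n = √(2.03×10⁻¹¹) = 4.50×10⁻⁶ V = 4.50 µV

4.50 µV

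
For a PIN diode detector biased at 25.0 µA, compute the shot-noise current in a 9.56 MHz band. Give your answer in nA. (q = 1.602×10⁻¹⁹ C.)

8.75 nA

I_n = √(2qI·B)
2qI·B = 2 × 1.602×10⁻¹⁹ × 2.50×10⁻⁵ × 9.56×10⁶ = 7.66×10⁻¹⁷ A²
I_n = √(7.66×10⁻¹⁷) = 8.75×10⁻⁹ A = 8.75 nA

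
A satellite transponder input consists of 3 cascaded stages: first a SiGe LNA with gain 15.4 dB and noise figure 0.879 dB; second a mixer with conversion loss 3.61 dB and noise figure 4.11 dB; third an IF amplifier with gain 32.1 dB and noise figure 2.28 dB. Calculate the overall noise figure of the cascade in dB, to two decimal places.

Convert to linear (a loss of L dB is a gain of −L dB): F_i = 10^(NF_i/10), G_i = 10^(G_i,dB/10)
  Stage 1: F_1 = 10^(0.879/10) = 1.224, G_1 = 10^(15.4/10) = 34.67
  Stage 2: F_2 = 10^(4.11/10) = 2.576, G_2 = 10^(−3.61/10) = 0.4355
  Stage 3: F_3 = 10^(2.28/10) = 1.690, G_3 = 10^(32.1/10) = 1622
Friis cascade:
  F = 1.224 + (2.576 − 1)/34.67 + (1.690 − 1)/15.10 = 1.316
NF = 10 log₁₀(1.316) = 1.19 dB

1.19 dB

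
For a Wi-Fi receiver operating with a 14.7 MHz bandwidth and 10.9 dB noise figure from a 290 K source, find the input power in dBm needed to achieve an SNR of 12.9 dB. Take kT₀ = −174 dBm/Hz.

Sensitivity = −174 + 10 log₁₀(B) + NF + SNR_min
= −174 + 71.67 + 10.9 + 12.9
= −78.53 dBm → −78.5 dBm

−78.5 dBm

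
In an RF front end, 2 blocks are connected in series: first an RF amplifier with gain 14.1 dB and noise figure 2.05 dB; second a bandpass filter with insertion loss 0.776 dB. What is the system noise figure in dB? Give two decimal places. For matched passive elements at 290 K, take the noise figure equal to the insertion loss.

Convert to linear (a loss of L dB is a gain of −L dB): F_i = 10^(NF_i/10), G_i = 10^(G_i,dB/10)
  Stage 1: F_1 = 10^(2.05/10) = 1.603, G_1 = 10^(14.1/10) = 25.70
  Stage 2: F_2 = 10^(0.776/10) = 1.196, G_2 = 10^(−0.776/10) = 0.8364
Friis cascade:
  F = 1.603 + (1.196 − 1)/25.70 = 1.611
NF = 10 log₁₀(1.611) = 2.07 dB

2.07 dB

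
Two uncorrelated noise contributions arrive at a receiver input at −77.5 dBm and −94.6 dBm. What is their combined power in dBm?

Convert to linear, add, convert back:
P₁ = 1.78×10⁻¹¹ W, P₂ = 3.47×10⁻¹³ W
P_tot = 1.81×10⁻¹¹ W → 10 log₁₀(P_tot / 10⁻³) = −77.4 dBm

−77.4 dBm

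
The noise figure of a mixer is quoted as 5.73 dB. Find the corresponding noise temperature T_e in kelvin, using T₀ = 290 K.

F = 10^(5.73/10) = 3.74111
T_e = (F − 1)·T₀ = (3.74111 − 1) × 290 = 795 K

795 K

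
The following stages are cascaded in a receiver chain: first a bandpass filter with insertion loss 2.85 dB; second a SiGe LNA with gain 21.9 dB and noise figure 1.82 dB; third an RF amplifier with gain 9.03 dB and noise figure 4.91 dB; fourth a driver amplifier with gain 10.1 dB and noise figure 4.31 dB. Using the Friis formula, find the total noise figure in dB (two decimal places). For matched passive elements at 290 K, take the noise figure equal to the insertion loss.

Convert to linear (a loss of L dB is a gain of −L dB): F_i = 10^(NF_i/10), G_i = 10^(G_i,dB/10)
  Stage 1: F_1 = 10^(2.85/10) = 1.928, G_1 = 10^(−2.85/10) = 0.5188
  Stage 2: F_2 = 10^(1.82/10) = 1.521, G_2 = 10^(21.9/10) = 154.9
  Stage 3: F_3 = 10^(4.91/10) = 3.097, G_3 = 10^(9.03/10) = 7.998
  Stage 4: F_4 = 10^(4.31/10) = 2.698, G_4 = 10^(10.1/10) = 10.23
Friis cascade:
  F = 1.928 + (1.521 − 1)/0.5188 + (3.097 − 1)/80.35 + (2.698 − 1)/642.7 = 2.960
NF = 10 log₁₀(2.960) = 4.71 dB

4.71 dB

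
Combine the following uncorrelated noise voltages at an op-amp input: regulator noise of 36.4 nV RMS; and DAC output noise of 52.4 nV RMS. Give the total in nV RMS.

Uncorrelated sources add in power (mean-square): V_tot = √(ΣV_i²)
V_tot = √[(3.64×10⁻⁸)² + (5.24×10⁻⁸)²] = 6.38×10⁻⁸ V = 63.8 nV

63.8 nV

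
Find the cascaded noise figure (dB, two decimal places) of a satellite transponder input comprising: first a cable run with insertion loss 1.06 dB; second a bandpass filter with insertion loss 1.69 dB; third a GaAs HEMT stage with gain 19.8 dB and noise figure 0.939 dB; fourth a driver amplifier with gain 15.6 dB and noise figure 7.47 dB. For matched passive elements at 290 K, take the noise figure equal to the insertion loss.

Convert to linear (a loss of L dB is a gain of −L dB): F_i = 10^(NF_i/10), G_i = 10^(G_i,dB/10)
  Stage 1: F_1 = 10^(1.06/10) = 1.276, G_1 = 10^(−1.06/10) = 0.7834
  Stage 2: F_2 = 10^(1.69/10) = 1.476, G_2 = 10^(−1.69/10) = 0.6776
  Stage 3: F_3 = 10^(0.939/10) = 1.241, G_3 = 10^(19.8/10) = 95.50
  Stage 4: F_4 = 10^(7.47/10) = 5.585, G_4 = 10^(15.6/10) = 36.31
Friis cascade:
  F = 1.276 + (1.476 − 1)/0.7834 + (1.241 − 1)/0.5309 + (5.585 − 1)/50.70 = 2.429
NF = 10 log₁₀(2.429) = 3.85 dB

3.85 dB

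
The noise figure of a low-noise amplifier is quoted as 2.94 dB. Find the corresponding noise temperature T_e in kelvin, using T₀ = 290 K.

F = 10^(2.94/10) = 1.96789
T_e = (F − 1)·T₀ = (1.96789 − 1) × 290 = 281 K

281 K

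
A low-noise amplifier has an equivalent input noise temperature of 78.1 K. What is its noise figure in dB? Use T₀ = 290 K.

1.04 dB

F = 1 + T_e/T₀ = 1 + 78.1/290 = 1.26931
NF = 10 log₁₀(1.26931) = 1.04 dB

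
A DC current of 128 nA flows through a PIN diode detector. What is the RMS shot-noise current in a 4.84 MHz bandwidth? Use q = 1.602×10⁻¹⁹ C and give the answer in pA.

446 pA

I_n = √(2qI·B)
2qI·B = 2 × 1.602×10⁻¹⁹ × 1.28×10⁻⁷ × 4.84×10⁶ = 1.98×10⁻¹⁹ A²
I_n = √(1.98×10⁻¹⁹) = 4.46×10⁻¹⁰ A = 446 pA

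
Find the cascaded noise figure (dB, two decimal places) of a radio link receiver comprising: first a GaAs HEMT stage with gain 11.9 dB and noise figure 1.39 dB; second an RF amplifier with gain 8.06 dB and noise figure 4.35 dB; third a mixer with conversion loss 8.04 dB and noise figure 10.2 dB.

Convert to linear (a loss of L dB is a gain of −L dB): F_i = 10^(NF_i/10), G_i = 10^(G_i,dB/10)
  Stage 1: F_1 = 10^(1.39/10) = 1.377, G_1 = 10^(11.9/10) = 15.49
  Stage 2: F_2 = 10^(4.35/10) = 2.723, G_2 = 10^(8.06/10) = 6.397
  Stage 3: F_3 = 10^(10.2/10) = 10.47, G_3 = 10^(−8.04/10) = 0.1570
Friis cascade:
  F = 1.377 + (2.723 − 1)/15.49 + (10.47 − 1)/99.08 = 1.584
NF = 10 log₁₀(1.584) = 2.00 dB

2.00 dB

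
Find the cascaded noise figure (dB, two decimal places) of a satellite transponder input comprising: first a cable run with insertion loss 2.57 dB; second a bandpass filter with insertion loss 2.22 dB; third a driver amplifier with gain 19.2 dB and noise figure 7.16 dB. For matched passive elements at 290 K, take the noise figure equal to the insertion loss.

Convert to linear (a loss of L dB is a gain of −L dB): F_i = 10^(NF_i/10), G_i = 10^(G_i,dB/10)
  Stage 1: F_1 = 10^(2.57/10) = 1.807, G_1 = 10^(−2.57/10) = 0.5534
  Stage 2: F_2 = 10^(2.22/10) = 1.667, G_2 = 10^(−2.22/10) = 0.5998
  Stage 3: F_3 = 10^(7.16/10) = 5.200, G_3 = 10^(19.2/10) = 83.18
Friis cascade:
  F = 1.807 + (1.667 − 1)/0.5534 + (5.200 − 1)/0.3319 = 15.67
NF = 10 log₁₀(15.67) = 11.95 dB

11.95 dB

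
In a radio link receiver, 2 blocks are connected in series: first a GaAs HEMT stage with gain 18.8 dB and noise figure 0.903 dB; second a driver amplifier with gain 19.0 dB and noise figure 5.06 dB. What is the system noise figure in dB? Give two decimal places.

1.00 dB

Convert to linear (a loss of L dB is a gain of −L dB): F_i = 10^(NF_i/10), G_i = 10^(G_i,dB/10)
  Stage 1: F_1 = 10^(0.903/10) = 1.231, G_1 = 10^(18.8/10) = 75.86
  Stage 2: F_2 = 10^(5.06/10) = 3.206, G_2 = 10^(19.0/10) = 79.43
Friis cascade:
  F = 1.231 + (3.206 − 1)/75.86 = 1.260
NF = 10 log₁₀(1.260) = 1.00 dB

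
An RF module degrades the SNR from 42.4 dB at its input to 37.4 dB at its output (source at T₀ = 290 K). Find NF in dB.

5.0 dB

NF (dB) = SNR_in(dB) − SNR_out(dB) when the source is at T₀
NF = 42.4 − 37.4 = 5.0 dB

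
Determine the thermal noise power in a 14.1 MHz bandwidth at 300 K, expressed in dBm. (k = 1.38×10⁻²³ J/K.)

P_n = kTB = 1.38×10⁻²³ × 300 × 1.41×10⁷ = 5.84×10⁻¹⁴ W
In dBm: 10 log₁₀(5.84×10⁻¹⁴ / 10⁻³) = −102.3 dBm

−102.3 dBm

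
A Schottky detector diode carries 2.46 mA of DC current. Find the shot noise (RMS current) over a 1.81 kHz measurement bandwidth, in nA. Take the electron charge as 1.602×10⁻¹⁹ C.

I_n = √(2qI·B)
2qI·B = 2 × 1.602×10⁻¹⁹ × 2.46×10⁻³ × 1.81×10³ = 1.43×10⁻¹⁸ A²
I_n = √(1.43×10⁻¹⁸) = 1.19×10⁻⁹ A = 1.19 nA

1.19 nA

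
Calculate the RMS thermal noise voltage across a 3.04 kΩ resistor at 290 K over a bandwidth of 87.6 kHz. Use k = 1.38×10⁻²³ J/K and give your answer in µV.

V_n = √(4kTRB)
4kTRB = 4 × 1.38×10⁻²³ × 290 × 3.04×10³ × 8.76×10⁴ = 4.26×10⁻¹² V²
V_n = √(4.26×10⁻¹²) = 2.06×10⁻⁶ V = 2.06 µV

2.06 µV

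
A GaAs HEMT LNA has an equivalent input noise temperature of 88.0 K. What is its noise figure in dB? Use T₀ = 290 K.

F = 1 + T_e/T₀ = 1 + 88.0/290 = 1.30345
NF = 10 log₁₀(1.30345) = 1.15 dB

1.15 dB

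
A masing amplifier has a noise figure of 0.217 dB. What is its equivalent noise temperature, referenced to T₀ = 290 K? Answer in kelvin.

14.9 K

F = 10^(0.217/10) = 1.05124
T_e = (F − 1)·T₀ = (1.05124 − 1) × 290 = 14.9 K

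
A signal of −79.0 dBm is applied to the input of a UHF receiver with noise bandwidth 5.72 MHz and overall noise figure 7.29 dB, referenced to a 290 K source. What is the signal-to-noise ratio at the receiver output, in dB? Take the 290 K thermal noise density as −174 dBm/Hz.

20.1 dB

Noise floor: N = −174 + 10 log₁₀(B) + NF
10 log₁₀(5.72×10⁶) = 67.57 dB
N = −174 + 67.57 + 7.29 = −99.14 dBm
SNR = P_sig − N = −79.0 − (−99.14) = 20.14 dB → 20.1 dB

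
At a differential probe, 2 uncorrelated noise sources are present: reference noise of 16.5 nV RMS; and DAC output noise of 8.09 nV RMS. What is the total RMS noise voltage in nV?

18.4 nV

Uncorrelated sources add in power (mean-square): V_tot = √(ΣV_i²)
V_tot = √[(1.65×10⁻⁸)² + (8.09×10⁻⁹)²] = 1.84×10⁻⁸ V = 18.4 nV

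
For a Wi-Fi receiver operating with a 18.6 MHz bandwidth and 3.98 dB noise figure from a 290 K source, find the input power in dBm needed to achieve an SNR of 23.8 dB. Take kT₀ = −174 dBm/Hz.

Sensitivity = −174 + 10 log₁₀(B) + NF + SNR_min
= −174 + 72.7 + 3.98 + 23.8
= −73.52 dBm → −73.5 dBm

−73.5 dBm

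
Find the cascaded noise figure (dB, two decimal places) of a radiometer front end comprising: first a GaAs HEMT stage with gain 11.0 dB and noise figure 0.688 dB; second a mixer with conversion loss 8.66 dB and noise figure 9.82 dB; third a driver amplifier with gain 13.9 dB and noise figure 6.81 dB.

6.10 dB

Convert to linear (a loss of L dB is a gain of −L dB): F_i = 10^(NF_i/10), G_i = 10^(G_i,dB/10)
  Stage 1: F_1 = 10^(0.688/10) = 1.172, G_1 = 10^(11.0/10) = 12.59
  Stage 2: F_2 = 10^(9.82/10) = 9.594, G_2 = 10^(−8.66/10) = 0.1361
  Stage 3: F_3 = 10^(6.81/10) = 4.797, G_3 = 10^(13.9/10) = 24.55
Friis cascade:
  F = 1.172 + (9.594 − 1)/12.59 + (4.797 − 1)/1.714 = 4.070
NF = 10 log₁₀(4.070) = 6.10 dB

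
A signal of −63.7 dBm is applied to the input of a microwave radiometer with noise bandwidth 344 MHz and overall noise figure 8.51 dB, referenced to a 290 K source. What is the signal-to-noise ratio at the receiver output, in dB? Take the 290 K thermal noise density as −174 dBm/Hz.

Noise floor: N = −174 + 10 log₁₀(B) + NF
10 log₁₀(3.44×10⁸) = 85.37 dB
N = −174 + 85.37 + 8.51 = −80.12 dBm
SNR = P_sig − N = −63.7 − (−80.12) = 16.42 dB → 16.4 dB

16.4 dB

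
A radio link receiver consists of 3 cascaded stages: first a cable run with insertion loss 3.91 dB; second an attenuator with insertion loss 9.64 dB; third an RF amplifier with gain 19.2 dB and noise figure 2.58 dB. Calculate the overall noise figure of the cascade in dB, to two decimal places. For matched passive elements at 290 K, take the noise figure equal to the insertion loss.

Convert to linear (a loss of L dB is a gain of −L dB): F_i = 10^(NF_i/10), G_i = 10^(G_i,dB/10)
  Stage 1: F_1 = 10^(3.91/10) = 2.460, G_1 = 10^(−3.91/10) = 0.4064
  Stage 2: F_2 = 10^(9.64/10) = 9.204, G_2 = 10^(−9.64/10) = 0.1086
  Stage 3: F_3 = 10^(2.58/10) = 1.811, G_3 = 10^(19.2/10) = 83.18
Friis cascade:
  F = 2.460 + (9.204 − 1)/0.4064 + (1.811 − 1)/0.04416 = 41.02
NF = 10 log₁₀(41.02) = 16.13 dB

16.13 dB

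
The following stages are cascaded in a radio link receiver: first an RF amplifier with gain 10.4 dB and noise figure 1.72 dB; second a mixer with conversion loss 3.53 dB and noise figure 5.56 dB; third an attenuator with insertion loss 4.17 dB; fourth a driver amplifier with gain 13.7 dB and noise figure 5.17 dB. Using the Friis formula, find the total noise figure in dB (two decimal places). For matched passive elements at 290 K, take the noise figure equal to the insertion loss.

5.16 dB

Convert to linear (a loss of L dB is a gain of −L dB): F_i = 10^(NF_i/10), G_i = 10^(G_i,dB/10)
  Stage 1: F_1 = 10^(1.72/10) = 1.486, G_1 = 10^(10.4/10) = 10.96
  Stage 2: F_2 = 10^(5.56/10) = 3.597, G_2 = 10^(−3.53/10) = 0.4436
  Stage 3: F_3 = 10^(4.17/10) = 2.612, G_3 = 10^(−4.17/10) = 0.3828
  Stage 4: F_4 = 10^(5.17/10) = 3.289, G_4 = 10^(13.7/10) = 23.44
Friis cascade:
  F = 1.486 + (3.597 − 1)/10.96 + (2.612 − 1)/4.864 + (3.289 − 1)/1.862 = 3.283
NF = 10 log₁₀(3.283) = 5.16 dB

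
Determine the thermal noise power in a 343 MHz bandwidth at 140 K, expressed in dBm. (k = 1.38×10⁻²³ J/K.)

P_n = kTB = 1.38×10⁻²³ × 140 × 3.43×10⁸ = 6.63×10⁻¹³ W
In dBm: 10 log₁₀(6.63×10⁻¹³ / 10⁻³) = −91.8 dBm

−91.8 dBm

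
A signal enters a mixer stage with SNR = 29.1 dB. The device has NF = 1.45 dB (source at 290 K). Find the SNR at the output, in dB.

By definition F = SNR_in/SNR_out, so in dB: SNR_out = SNR_in − NF
SNR_out = 29.1 − 1.45 = 27.65 dB

27.65 dB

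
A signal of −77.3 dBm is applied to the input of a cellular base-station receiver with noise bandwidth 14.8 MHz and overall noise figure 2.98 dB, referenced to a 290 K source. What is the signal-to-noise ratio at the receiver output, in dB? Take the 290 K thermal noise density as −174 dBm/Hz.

22.0 dB

Noise floor: N = −174 + 10 log₁₀(B) + NF
10 log₁₀(1.48×10⁷) = 71.7 dB
N = −174 + 71.7 + 2.98 = −99.32 dBm
SNR = P_sig − N = −77.3 − (−99.32) = 22.02 dB → 22.0 dB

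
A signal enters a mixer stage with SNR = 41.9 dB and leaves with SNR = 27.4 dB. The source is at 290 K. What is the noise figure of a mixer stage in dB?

NF (dB) = SNR_in(dB) − SNR_out(dB) when the source is at T₀
NF = 41.9 − 27.4 = 14.5 dB

14.5 dB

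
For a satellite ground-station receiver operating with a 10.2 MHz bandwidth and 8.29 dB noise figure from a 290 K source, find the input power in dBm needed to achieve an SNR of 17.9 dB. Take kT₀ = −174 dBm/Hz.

−77.7 dBm

Sensitivity = −174 + 10 log₁₀(B) + NF + SNR_min
= −174 + 70.09 + 8.29 + 17.9
= −77.72 dBm → −77.7 dBm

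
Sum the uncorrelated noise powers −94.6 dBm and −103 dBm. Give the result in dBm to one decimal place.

−94.0 dBm

Convert to linear, add, convert back:
P₁ = 3.47×10⁻¹³ W, P₂ = 5.01×10⁻¹⁴ W
P_tot = 3.97×10⁻¹³ W → 10 log₁₀(P_tot / 10⁻³) = −94.0 dBm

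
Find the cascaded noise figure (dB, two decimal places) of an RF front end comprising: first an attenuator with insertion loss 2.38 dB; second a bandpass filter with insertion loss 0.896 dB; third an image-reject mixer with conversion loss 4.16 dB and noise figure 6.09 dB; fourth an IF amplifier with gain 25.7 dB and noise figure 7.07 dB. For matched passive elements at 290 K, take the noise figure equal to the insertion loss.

Convert to linear (a loss of L dB is a gain of −L dB): F_i = 10^(NF_i/10), G_i = 10^(G_i,dB/10)
  Stage 1: F_1 = 10^(2.38/10) = 1.730, G_1 = 10^(−2.38/10) = 0.5781
  Stage 2: F_2 = 10^(0.896/10) = 1.229, G_2 = 10^(−0.896/10) = 0.8136
  Stage 3: F_3 = 10^(6.09/10) = 4.064, G_3 = 10^(−4.16/10) = 0.3837
  Stage 4: F_4 = 10^(7.07/10) = 5.093, G_4 = 10^(25.7/10) = 371.5
Friis cascade:
  F = 1.730 + (1.229 − 1)/0.5781 + (4.064 − 1)/0.4703 + (5.093 − 1)/0.1805 = 31.32
NF = 10 log₁₀(31.32) = 14.96 dB

14.96 dB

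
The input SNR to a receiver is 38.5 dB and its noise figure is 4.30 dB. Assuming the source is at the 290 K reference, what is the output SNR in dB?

34.20 dB

By definition F = SNR_in/SNR_out, so in dB: SNR_out = SNR_in − NF
SNR_out = 38.5 − 4.30 = 34.20 dB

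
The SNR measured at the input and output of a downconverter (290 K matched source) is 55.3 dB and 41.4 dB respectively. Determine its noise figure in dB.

NF (dB) = SNR_in(dB) − SNR_out(dB) when the source is at T₀
NF = 55.3 − 41.4 = 13.9 dB

13.9 dB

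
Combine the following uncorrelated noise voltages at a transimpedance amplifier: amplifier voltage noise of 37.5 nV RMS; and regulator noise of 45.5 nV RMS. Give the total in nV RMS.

59.0 nV

Uncorrelated sources add in power (mean-square): V_tot = √(ΣV_i²)
V_tot = √[(3.75×10⁻⁸)² + (4.55×10⁻⁸)²] = 5.90×10⁻⁸ V = 59.0 nV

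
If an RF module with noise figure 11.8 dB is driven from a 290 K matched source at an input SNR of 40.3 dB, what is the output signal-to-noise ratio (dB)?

28.5 dB

By definition F = SNR_in/SNR_out, so in dB: SNR_out = SNR_in − NF
SNR_out = 40.3 − 11.8 = 28.5 dB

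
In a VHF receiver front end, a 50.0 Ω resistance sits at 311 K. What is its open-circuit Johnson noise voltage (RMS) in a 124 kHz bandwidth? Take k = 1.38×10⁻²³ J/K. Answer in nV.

326 nV

V_n = √(4kTRB)
4kTRB = 4 × 1.38×10⁻²³ × 311 × 5.00×10¹ × 1.24×10⁵ = 1.06×10⁻¹³ V²
V_n = √(1.06×10⁻¹³) = 3.26×10⁻⁷ V = 326 nV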